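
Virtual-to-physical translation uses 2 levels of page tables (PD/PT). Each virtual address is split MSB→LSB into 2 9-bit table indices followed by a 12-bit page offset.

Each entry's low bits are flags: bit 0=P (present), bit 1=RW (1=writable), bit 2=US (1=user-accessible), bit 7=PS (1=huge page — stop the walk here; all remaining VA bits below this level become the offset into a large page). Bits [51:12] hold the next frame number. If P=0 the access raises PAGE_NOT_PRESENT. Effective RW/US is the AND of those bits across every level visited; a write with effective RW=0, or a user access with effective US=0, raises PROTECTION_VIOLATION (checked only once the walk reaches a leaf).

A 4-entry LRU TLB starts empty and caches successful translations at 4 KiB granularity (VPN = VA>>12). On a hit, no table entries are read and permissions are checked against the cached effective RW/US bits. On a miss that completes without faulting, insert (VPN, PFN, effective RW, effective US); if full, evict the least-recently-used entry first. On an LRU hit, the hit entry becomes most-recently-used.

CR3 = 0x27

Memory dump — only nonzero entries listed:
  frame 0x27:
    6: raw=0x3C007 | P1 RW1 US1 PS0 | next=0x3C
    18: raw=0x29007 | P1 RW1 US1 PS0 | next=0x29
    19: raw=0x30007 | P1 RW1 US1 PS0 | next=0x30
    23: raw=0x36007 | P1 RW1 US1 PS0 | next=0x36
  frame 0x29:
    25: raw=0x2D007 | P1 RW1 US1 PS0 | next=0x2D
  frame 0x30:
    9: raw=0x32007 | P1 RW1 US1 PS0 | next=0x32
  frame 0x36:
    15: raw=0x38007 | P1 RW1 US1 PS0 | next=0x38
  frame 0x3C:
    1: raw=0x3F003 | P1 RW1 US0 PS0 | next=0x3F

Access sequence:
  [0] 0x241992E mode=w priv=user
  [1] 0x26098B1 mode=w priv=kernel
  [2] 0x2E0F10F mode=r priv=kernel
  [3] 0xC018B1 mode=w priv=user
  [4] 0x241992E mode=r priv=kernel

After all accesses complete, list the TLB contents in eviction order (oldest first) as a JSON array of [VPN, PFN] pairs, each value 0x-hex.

Walk each access:
#0 VA=0x241992E (w,user):
  L0 @0x27[18] → 0x29007  P=1,RW=1,US=1,PS=0
  L1 @0x29[25] → 0x2D007  P=1,RW=1,US=1,PS=0
  ✓ 0x2D92E  — 2 lookups
#1 VA=0x26098B1 (w,kernel):
  L0 @0x27[19] → 0x30007  P=1,RW=1,US=1,PS=0
  L1 @0x30[9] → 0x32007  P=1,RW=1,US=1,PS=0
  ✓ 0x328B1  — 2 lookups
#2 VA=0x2E0F10F (r,kernel):
  L0 @0x27[23] → 0x36007  P=1,RW=1,US=1,PS=0
  L1 @0x36[15] → 0x38007  P=1,RW=1,US=1,PS=0
  ✓ 0x3810F  — 2 lookups
#3 VA=0xC018B1 (w,user):
  L0 @0x27[6] → 0x3C007  P=1,RW=1,US=1,PS=0
  L1 @0x3C[1] → 0x3F003  P=1,RW=1,US=0,PS=0
  ✗ PROTECTION_VIOLATION  [2 reads]
#4 VA=0x241992E (r,kernel):
  TLB hit vpn=0x2419 → PA=0x2D92E

TLB: [["0x2609", "0x32"], ["0x2E0F", "0x38"], ["0x2419", "0x2D"]]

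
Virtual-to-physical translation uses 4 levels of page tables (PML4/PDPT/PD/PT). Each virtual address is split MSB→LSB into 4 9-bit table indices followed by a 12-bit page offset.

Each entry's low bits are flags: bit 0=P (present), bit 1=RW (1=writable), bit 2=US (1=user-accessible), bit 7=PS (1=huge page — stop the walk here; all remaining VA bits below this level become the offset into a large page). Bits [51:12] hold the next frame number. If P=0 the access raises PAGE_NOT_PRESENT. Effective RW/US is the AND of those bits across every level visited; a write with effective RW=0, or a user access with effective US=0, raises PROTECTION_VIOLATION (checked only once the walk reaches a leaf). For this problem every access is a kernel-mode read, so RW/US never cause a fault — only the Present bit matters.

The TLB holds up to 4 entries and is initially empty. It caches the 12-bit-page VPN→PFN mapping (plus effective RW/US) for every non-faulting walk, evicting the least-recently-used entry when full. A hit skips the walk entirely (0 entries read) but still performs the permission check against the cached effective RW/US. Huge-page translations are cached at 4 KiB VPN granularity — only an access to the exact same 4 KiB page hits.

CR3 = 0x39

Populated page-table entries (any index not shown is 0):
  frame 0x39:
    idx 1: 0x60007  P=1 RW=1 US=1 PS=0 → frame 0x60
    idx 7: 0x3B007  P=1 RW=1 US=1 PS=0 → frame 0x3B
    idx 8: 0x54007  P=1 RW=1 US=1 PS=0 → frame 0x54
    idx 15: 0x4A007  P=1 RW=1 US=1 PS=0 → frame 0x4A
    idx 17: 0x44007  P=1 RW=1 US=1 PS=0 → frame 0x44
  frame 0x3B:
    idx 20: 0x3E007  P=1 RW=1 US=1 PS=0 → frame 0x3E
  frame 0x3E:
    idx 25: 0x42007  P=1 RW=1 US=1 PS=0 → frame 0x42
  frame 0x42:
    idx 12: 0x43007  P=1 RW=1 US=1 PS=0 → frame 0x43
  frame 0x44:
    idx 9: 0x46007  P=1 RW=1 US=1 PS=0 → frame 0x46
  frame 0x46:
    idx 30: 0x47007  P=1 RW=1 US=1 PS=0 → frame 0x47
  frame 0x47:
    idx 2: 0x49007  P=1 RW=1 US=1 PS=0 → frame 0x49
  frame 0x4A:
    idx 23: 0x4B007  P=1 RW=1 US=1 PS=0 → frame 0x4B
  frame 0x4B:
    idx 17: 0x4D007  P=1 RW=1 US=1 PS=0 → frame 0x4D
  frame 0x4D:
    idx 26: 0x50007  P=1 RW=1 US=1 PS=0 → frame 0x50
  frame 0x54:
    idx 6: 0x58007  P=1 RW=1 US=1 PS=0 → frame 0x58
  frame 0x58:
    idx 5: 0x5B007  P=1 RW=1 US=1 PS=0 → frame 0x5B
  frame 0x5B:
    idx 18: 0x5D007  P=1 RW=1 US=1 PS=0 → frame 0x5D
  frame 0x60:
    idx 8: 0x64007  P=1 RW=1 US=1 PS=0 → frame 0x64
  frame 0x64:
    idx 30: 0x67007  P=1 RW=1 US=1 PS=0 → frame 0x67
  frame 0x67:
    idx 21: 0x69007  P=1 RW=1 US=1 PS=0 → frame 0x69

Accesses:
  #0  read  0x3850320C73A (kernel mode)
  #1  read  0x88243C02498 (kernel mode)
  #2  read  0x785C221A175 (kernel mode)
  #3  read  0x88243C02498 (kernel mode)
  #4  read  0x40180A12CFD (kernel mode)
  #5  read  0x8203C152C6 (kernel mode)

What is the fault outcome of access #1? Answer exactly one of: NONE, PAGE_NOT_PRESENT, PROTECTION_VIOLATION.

Walk each access:
#0 VA=0x3850320C73A (r,kernel):
  L0: frame=0x39 idx=7 entry=0x3B007 [P=1 RW=1 US=1 PS=0]
  L1: frame=0x3B idx=20 entry=0x3E007 [P=1 RW=1 US=1 PS=0]
  L2: frame=0x3E idx=25 entry=0x42007 [P=1 RW=1 US=1 PS=0]
  L3: frame=0x42 idx=12 entry=0x43007 [P=1 RW=1 US=1 PS=0]
  ⇒ phys 0x4373A  [4 reads]
#1 VA=0x88243C02498 (r,kernel):
  L0: frame=0x39 idx=17 entry=0x44007 [P=1 RW=1 US=1 PS=0]
  L1: frame=0x44 idx=9 entry=0x46007 [P=1 RW=1 US=1 PS=0]
  L2: frame=0x46 idx=30 entry=0x47007 [P=1 RW=1 US=1 PS=0]
  L3: frame=0x47 idx=2 entry=0x49007 [P=1 RW=1 US=1 PS=0]
  ⇒ phys 0x49498  [4 reads]
#2 VA=0x785C221A175 (r,kernel):
  L0: frame=0x39 idx=15 entry=0x4A007 [P=1 RW=1 US=1 PS=0]
  L1: frame=0x4A idx=23 entry=0x4B007 [P=1 RW=1 US=1 PS=0]
  L2: frame=0x4B idx=17 entry=0x4D007 [P=1 RW=1 US=1 PS=0]
  L3: frame=0x4D idx=26 entry=0x50007 [P=1 RW=1 US=1 PS=0]
  ⇒ phys 0x50175  [4 reads]
#3 VA=0x88243C02498 (r,kernel):
  TLB hit vpn=0x88243C02 → PA=0x49498
#4 VA=0x40180A12CFD (r,kernel):
  L0: frame=0x39 idx=8 entry=0x54007 [P=1 RW=1 US=1 PS=0]
  L1: frame=0x54 idx=6 entry=0x58007 [P=1 RW=1 US=1 PS=0]
  L2: frame=0x58 idx=5 entry=0x5B007 [P=1 RW=1 US=1 PS=0]
  L3: frame=0x5B idx=18 entry=0x5D007 [P=1 RW=1 US=1 PS=0]
  ⇒ phys 0x5DCFD  [4 reads]
#5 VA=0x8203C152C6 (r,kernel):
  L0: frame=0x39 idx=1 entry=0x60007 [P=1 RW=1 US=1 PS=0]
  L1: frame=0x60 idx=8 entry=0x64007 [P=1 RW=1 US=1 PS=0]
  L2: frame=0x64 idx=30 entry=0x67007 [P=1 RW=1 US=1 PS=0]
  L3: frame=0x67 idx=21 entry=0x69007 [P=1 RW=1 US=1 PS=0]
  ⇒ phys 0x692C6  [4 reads]

Access #1 fault: NONE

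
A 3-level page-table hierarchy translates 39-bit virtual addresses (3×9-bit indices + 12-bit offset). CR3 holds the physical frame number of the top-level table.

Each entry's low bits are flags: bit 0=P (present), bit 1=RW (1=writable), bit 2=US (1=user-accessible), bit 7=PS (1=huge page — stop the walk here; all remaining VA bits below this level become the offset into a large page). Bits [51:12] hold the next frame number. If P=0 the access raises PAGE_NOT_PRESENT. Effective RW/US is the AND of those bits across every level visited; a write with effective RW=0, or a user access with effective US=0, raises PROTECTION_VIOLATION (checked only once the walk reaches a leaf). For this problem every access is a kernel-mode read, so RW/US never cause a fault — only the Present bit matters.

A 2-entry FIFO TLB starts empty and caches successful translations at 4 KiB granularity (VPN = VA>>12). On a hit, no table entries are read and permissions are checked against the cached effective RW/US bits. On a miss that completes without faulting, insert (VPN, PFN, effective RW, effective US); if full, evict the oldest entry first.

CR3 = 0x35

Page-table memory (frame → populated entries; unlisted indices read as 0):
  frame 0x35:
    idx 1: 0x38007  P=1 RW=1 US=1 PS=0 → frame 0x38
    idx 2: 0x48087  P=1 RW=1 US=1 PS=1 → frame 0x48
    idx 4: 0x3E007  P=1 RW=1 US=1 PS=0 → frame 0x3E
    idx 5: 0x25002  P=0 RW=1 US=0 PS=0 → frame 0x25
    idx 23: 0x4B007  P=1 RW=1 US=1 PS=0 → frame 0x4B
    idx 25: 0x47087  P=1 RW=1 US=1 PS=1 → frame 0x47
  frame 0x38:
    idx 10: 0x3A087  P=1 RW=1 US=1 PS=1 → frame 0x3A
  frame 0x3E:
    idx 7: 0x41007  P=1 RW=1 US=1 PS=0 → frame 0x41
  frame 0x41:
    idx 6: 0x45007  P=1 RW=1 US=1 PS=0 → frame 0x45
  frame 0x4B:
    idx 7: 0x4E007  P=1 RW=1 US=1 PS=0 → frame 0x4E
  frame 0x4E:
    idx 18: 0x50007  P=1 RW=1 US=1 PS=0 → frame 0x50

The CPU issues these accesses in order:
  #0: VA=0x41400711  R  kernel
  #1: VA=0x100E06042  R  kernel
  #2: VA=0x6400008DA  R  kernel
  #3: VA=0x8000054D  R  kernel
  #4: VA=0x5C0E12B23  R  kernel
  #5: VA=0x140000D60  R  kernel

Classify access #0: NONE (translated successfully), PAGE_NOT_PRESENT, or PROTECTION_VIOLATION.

Per-access translation:
#0 VA=0x41400711 (r,kernel):
  L0: frame=0x35 idx=1 entry=0x38007 [P=1 RW=1 US=1 PS=0]
  L1: frame=0x38 idx=10 entry=0x3A087 [P=1 RW=1 US=1 PS=1]
  ✓ 0x3A711 (huge @L1)  — 2 lookups
#1 VA=0x100E06042 (r,kernel):
  L0: frame=0x35 idx=4 entry=0x3E007 [P=1 RW=1 US=1 PS=0]
  L1: frame=0x3E idx=7 entry=0x41007 [P=1 RW=1 US=1 PS=0]
  L2: frame=0x41 idx=6 entry=0x45007 [P=1 RW=1 US=1 PS=0]
  ✓ 0x45042  — 3 lookups
#2 VA=0x6400008DA (r,kernel):
  L0: frame=0x35 idx=25 entry=0x47087 [P=1 RW=1 US=1 PS=1]
  ✓ 0x478DA (huge @L0)  — 1 lookups
#3 VA=0x8000054D (r,kernel):
  L0: frame=0x35 idx=2 entry=0x48087 [P=1 RW=1 US=1 PS=1]
  ✓ 0x4854D (huge @L0)  — 1 lookups
#4 VA=0x5C0E12B23 (r,kernel):
  L0: frame=0x35 idx=23 entry=0x4B007 [P=1 RW=1 US=1 PS=0]
  L1: frame=0x4B idx=7 entry=0x4E007 [P=1 RW=1 US=1 PS=0]
  L2: frame=0x4E idx=18 entry=0x50007 [P=1 RW=1 US=1 PS=0]
  ✓ 0x50B23  — 3 lookups
#5 VA=0x140000D60 (r,kernel):
  L0: frame=0x35 idx=5 entry=0x25002 [P=0 RW=1 US=0 PS=0]
  → PAGE_NOT_PRESENT  (1 entries read)

Access #0 fault: NONE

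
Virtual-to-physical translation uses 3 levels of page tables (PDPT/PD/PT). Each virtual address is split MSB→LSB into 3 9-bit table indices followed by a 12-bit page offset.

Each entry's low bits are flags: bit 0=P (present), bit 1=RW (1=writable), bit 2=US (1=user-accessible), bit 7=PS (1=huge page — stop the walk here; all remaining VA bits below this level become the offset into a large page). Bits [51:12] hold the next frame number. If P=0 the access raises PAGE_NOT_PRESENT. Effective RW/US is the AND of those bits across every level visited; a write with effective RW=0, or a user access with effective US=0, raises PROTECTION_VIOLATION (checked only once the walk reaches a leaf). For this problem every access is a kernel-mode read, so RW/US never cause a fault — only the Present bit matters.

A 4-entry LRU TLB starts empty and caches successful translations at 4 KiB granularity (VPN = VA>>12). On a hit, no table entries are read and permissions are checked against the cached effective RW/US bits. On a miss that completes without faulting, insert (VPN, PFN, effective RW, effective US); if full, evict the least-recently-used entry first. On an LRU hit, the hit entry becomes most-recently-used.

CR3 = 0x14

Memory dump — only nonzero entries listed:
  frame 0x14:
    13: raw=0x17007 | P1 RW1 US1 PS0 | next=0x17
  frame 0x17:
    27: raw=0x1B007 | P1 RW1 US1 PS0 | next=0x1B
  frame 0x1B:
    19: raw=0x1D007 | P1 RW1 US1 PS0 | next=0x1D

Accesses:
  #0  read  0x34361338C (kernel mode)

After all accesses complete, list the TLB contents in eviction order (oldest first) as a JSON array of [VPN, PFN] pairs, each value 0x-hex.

Per-access translation:
#0 VA=0x34361338C (r,kernel):
  lvl0: tbl 0x14, slot 13 ⇒ 0x17007 (P1/RW1/US1/PS0)
  lvl1: tbl 0x17, slot 27 ⇒ 0x1B007 (P1/RW1/US1/PS0)
  lvl2: tbl 0x1B, slot 19 ⇒ 0x1D007 (P1/RW1/US1/PS0)
  ⇒ phys 0x1D38C  [3 reads]

TLB: [["0x343613", "0x1D"]]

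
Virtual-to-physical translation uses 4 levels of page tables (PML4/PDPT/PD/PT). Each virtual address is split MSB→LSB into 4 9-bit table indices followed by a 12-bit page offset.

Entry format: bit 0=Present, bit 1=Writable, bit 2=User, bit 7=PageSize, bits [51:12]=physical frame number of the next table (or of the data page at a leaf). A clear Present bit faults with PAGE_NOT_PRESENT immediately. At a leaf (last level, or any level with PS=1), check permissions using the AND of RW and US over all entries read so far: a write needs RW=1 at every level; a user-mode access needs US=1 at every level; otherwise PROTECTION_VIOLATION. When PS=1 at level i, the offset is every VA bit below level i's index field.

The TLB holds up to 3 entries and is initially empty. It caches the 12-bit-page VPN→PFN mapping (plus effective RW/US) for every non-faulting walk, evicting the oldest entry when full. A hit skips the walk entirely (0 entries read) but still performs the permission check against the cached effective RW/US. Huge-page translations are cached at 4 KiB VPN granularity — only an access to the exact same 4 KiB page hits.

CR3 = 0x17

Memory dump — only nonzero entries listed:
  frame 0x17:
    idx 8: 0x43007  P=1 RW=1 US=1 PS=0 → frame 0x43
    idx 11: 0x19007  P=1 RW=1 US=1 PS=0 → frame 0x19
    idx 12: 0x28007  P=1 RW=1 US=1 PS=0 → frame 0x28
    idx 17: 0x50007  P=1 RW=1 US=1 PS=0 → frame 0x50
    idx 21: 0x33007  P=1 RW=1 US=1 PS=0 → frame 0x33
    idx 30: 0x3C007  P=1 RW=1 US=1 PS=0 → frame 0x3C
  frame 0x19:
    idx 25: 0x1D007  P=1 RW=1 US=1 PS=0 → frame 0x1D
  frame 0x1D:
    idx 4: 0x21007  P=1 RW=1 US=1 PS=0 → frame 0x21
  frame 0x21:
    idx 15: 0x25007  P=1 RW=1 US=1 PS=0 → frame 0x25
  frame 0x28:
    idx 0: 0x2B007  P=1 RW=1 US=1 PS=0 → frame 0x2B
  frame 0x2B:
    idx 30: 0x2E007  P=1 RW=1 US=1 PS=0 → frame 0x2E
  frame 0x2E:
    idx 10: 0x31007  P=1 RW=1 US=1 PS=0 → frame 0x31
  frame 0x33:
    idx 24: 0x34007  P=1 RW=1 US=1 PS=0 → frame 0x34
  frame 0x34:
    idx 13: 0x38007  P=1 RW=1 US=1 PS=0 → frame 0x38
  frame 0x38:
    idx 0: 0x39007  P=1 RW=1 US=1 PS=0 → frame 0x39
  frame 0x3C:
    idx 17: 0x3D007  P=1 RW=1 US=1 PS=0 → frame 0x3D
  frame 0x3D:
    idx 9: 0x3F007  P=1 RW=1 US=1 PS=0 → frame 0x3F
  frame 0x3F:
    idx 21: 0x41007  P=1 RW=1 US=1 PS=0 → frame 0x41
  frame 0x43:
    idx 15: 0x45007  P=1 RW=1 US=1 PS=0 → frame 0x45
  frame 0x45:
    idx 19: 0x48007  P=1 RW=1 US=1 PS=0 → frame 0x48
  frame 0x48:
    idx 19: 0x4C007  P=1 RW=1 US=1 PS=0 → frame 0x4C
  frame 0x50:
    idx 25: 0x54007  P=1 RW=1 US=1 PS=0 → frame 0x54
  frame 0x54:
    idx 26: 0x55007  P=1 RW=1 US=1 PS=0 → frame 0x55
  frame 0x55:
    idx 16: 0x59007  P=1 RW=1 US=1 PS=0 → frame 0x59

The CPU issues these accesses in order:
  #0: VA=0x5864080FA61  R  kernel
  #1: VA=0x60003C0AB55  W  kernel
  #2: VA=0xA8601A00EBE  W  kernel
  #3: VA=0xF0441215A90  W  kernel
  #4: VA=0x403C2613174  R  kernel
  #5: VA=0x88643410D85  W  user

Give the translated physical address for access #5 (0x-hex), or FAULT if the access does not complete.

Walk each access:
#0 VA=0x5864080FA61 (r,kernel):
  [0] read 0x17 idx=11: raw=0x19007 flags P=1 W=1 U=1 S=0
  [1] read 0x19 idx=25: raw=0x1D007 flags P=1 W=1 U=1 S=0
  [2] read 0x1D idx=4: raw=0x21007 flags P=1 W=1 U=1 S=0
  [3] read 0x21 idx=15: raw=0x25007 flags P=1 W=1 U=1 S=0
  → PA=0x25A61  (4 entries read)
#1 VA=0x60003C0AB55 (w,kernel):
  [0] read 0x17 idx=12: raw=0x28007 flags P=1 W=1 U=1 S=0
  [1] read 0x28 idx=0: raw=0x2B007 flags P=1 W=1 U=1 S=0
  [2] read 0x2B idx=30: raw=0x2E007 flags P=1 W=1 U=1 S=0
  [3] read 0x2E idx=10: raw=0x31007 flags P=1 W=1 U=1 S=0
  → PA=0x31B55  (4 entries read)
#2 VA=0xA8601A00EBE (w,kernel):
  [0] read 0x17 idx=21: raw=0x33007 flags P=1 W=1 U=1 S=0
  [1] read 0x33 idx=24: raw=0x34007 flags P=1 W=1 U=1 S=0
  [2] read 0x34 idx=13: raw=0x38007 flags P=1 W=1 U=1 S=0
  [3] read 0x38 idx=0: raw=0x39007 flags P=1 W=1 U=1 S=0
  → PA=0x39EBE  (4 entries read)
#3 VA=0xF0441215A90 (w,kernel):
  [0] read 0x17 idx=30: raw=0x3C007 flags P=1 W=1 U=1 S=0
  [1] read 0x3C idx=17: raw=0x3D007 flags P=1 W=1 U=1 S=0
  [2] read 0x3D idx=9: raw=0x3F007 flags P=1 W=1 U=1 S=0
  [3] read 0x3F idx=21: raw=0x41007 flags P=1 W=1 U=1 S=0
  → PA=0x41A90  (4 entries read)
#4 VA=0x403C2613174 (r,kernel):
  [0] read 0x17 idx=8: raw=0x43007 flags P=1 W=1 U=1 S=0
  [1] read 0x43 idx=15: raw=0x45007 flags P=1 W=1 U=1 S=0
  [2] read 0x45 idx=19: raw=0x48007 flags P=1 W=1 U=1 S=0
  [3] read 0x48 idx=19: raw=0x4C007 flags P=1 W=1 U=1 S=0
  → PA=0x4C174  (4 entries read)
#5 VA=0x88643410D85 (w,user):
  [0] read 0x17 idx=17: raw=0x50007 flags P=1 W=1 U=1 S=0
  [1] read 0x50 idx=25: raw=0x54007 flags P=1 W=1 U=1 S=0
  [2] read 0x54 idx=26: raw=0x55007 flags P=1 W=1 U=1 S=0
  [3] read 0x55 idx=16: raw=0x59007 flags P=1 W=1 U=1 S=0
  → PA=0x59D85  (4 entries read)

Access #5 PA: 0x59D85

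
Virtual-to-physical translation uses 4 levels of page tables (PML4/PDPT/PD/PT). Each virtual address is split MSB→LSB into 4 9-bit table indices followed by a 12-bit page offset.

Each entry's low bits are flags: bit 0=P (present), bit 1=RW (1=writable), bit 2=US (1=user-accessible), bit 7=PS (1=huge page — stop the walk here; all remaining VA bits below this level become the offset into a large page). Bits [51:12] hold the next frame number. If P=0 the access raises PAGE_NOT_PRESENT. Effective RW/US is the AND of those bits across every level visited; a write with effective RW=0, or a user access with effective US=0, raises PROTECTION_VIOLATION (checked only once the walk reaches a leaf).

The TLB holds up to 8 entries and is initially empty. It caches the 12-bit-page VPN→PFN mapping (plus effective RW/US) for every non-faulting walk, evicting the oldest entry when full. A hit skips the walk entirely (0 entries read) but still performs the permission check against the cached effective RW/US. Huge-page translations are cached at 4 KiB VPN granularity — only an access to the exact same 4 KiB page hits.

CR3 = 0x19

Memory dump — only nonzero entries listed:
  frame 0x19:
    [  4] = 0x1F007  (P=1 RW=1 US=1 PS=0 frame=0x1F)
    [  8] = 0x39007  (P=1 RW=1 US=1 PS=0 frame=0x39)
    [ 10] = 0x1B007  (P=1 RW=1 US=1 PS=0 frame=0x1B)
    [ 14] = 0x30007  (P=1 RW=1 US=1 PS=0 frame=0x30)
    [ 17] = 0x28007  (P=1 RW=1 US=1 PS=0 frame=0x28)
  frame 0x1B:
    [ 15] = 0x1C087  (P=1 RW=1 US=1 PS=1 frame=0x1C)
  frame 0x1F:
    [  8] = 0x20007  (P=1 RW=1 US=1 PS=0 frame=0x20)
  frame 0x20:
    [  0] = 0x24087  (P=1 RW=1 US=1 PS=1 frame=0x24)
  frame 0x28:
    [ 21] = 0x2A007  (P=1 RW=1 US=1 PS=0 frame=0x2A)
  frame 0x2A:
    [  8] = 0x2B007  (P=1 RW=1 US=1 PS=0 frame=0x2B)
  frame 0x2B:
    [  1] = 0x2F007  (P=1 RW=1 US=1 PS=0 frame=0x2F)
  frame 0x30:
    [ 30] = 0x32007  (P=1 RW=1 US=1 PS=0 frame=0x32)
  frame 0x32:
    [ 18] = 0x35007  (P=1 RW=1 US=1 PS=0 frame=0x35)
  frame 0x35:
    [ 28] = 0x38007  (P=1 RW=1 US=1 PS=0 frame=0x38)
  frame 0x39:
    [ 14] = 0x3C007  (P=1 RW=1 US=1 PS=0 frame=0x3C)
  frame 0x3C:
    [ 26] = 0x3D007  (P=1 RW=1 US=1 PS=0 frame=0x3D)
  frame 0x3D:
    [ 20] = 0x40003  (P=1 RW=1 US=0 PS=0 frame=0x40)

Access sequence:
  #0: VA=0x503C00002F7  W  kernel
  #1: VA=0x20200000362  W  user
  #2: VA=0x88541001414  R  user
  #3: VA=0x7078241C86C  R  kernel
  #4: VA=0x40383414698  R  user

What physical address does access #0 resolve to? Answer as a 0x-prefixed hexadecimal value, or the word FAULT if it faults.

Trace:
#0 VA=0x503C00002F7 (w,kernel):
  lvl0: tbl 0x19, slot 10 ⇒ 0x1B007 (P1/RW1/US1/PS0)
  lvl1: tbl 0x1B, slot 15 ⇒ 0x1C087 (P1/RW1/US1/PS1)
  ✓ 0x1C2F7 (huge @L1)  — 2 lookups
#1 VA=0x20200000362 (w,user):
  lvl0: tbl 0x19, slot 4 ⇒ 0x1F007 (P1/RW1/US1/PS0)
  lvl1: tbl 0x1F, slot 8 ⇒ 0x20007 (P1/RW1/US1/PS0)
  lvl2: tbl 0x20, slot 0 ⇒ 0x24087 (P1/RW1/US1/PS1)
  ✓ 0x24362 (huge @L2)  — 3 lookups
#2 VA=0x88541001414 (r,user):
  lvl0: tbl 0x19, slot 17 ⇒ 0x28007 (P1/RW1/US1/PS0)
  lvl1: tbl 0x28, slot 21 ⇒ 0x2A007 (P1/RW1/US1/PS0)
  lvl2: tbl 0x2A, slot 8 ⇒ 0x2B007 (P1/RW1/US1/PS0)
  lvl3: tbl 0x2B, slot 1 ⇒ 0x2F007 (P1/RW1/US1/PS0)
  ✓ 0x2F414  — 4 lookups
#3 VA=0x7078241C86C (r,kernel):
  lvl0: tbl 0x19, slot 14 ⇒ 0x30007 (P1/RW1/US1/PS0)
  lvl1: tbl 0x30, slot 30 ⇒ 0x32007 (P1/RW1/US1/PS0)
  lvl2: tbl 0x32, slot 18 ⇒ 0x35007 (P1/RW1/US1/PS0)
  lvl3: tbl 0x35, slot 28 ⇒ 0x38007 (P1/RW1/US1/PS0)
  ✓ 0x3886C  — 4 lookups
#4 VA=0x40383414698 (r,user):
  lvl0: tbl 0x19, slot 8 ⇒ 0x39007 (P1/RW1/US1/PS0)
  lvl1: tbl 0x39, slot 14 ⇒ 0x3C007 (P1/RW1/US1/PS0)
  lvl2: tbl 0x3C, slot 26 ⇒ 0x3D007 (P1/RW1/US1/PS0)
  lvl3: tbl 0x3D, slot 20 ⇒ 0x40003 (P1/RW1/US0/PS0)
  ✗ PROTECTION_VIOLATION  [4 reads]

Access #0 PA: 0x1C2F7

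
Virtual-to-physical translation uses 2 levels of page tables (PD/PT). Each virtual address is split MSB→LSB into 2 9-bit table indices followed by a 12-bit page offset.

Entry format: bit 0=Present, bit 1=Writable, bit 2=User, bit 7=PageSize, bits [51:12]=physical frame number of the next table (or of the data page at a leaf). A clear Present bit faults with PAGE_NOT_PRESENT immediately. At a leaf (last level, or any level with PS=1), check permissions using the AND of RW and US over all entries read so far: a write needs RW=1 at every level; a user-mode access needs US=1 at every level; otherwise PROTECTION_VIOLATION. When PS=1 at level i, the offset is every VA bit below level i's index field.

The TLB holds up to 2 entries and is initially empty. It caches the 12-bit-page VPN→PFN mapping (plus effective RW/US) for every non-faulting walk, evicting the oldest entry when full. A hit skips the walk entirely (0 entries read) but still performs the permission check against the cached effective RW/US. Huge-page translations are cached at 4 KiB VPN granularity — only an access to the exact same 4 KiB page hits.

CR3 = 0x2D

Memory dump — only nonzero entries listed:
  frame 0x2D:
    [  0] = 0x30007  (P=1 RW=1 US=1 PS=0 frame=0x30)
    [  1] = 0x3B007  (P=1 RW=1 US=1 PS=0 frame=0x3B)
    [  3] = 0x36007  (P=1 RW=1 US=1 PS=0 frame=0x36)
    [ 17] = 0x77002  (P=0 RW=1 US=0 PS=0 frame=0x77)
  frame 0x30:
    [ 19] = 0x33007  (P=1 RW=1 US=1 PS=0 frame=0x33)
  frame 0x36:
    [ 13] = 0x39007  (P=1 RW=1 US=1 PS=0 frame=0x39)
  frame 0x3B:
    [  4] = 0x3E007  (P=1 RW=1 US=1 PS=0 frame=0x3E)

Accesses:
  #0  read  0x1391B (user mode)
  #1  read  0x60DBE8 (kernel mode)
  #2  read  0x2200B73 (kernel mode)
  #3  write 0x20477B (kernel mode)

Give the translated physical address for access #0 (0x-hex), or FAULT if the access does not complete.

Trace:
#0 VA=0x1391B (r,user):
  L0: frame=0x2D idx=0 entry=0x30007 [P=1 RW=1 US=1 PS=0]
  L1: frame=0x30 idx=19 entry=0x33007 [P=1 RW=1 US=1 PS=0]
  ⇒ phys 0x3391B  [2 reads]
#1 VA=0x60DBE8 (r,kernel):
  L0: frame=0x2D idx=3 entry=0x36007 [P=1 RW=1 US=1 PS=0]
  L1: frame=0x36 idx=13 entry=0x39007 [P=1 RW=1 US=1 PS=0]
  ⇒ phys 0x39BE8  [2 reads]
#2 VA=0x2200B73 (r,kernel):
  L0: frame=0x2D idx=17 entry=0x77002 [P=0 RW=1 US=0 PS=0]
  ✗ PAGE_NOT_PRESENT  [1 reads]
#3 VA=0x20477B (w,kernel):
  L0: frame=0x2D idx=1 entry=0x3B007 [P=1 RW=1 US=1 PS=0]
  L1: frame=0x3B idx=4 entry=0x3E007 [P=1 RW=1 US=1 PS=0]
  ⇒ phys 0x3E77B  [2 reads]

Access #0 PA: 0x3391B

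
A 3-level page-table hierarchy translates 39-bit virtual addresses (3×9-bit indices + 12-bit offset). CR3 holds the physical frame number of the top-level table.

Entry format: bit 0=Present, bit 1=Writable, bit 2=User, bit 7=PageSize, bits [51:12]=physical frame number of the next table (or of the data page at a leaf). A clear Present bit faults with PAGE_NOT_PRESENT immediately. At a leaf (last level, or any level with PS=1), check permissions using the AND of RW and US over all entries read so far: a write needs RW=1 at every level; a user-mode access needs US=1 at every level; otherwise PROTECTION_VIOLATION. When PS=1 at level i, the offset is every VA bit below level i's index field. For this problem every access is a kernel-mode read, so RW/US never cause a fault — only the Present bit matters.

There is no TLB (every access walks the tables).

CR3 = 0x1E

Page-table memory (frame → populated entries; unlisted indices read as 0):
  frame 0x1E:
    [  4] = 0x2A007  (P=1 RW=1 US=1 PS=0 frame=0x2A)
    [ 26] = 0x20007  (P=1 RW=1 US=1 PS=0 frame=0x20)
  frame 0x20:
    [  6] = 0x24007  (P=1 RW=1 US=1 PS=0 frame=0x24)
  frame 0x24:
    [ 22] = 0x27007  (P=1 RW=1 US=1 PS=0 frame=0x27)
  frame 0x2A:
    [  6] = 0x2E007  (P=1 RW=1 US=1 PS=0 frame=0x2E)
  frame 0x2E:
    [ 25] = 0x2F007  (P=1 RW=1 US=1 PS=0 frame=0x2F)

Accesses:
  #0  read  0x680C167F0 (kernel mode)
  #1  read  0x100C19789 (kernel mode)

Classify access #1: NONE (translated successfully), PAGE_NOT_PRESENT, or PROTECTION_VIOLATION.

Walk each access:
#0 VA=0x680C167F0 (r,kernel):
  [0] read 0x1E idx=26: raw=0x20007 flags P=1 W=1 U=1 S=0
  [1] read 0x20 idx=6: raw=0x24007 flags P=1 W=1 U=1 S=0
  [2] read 0x24 idx=22: raw=0x27007 flags P=1 W=1 U=1 S=0
  ✓ 0x277F0  — 3 lookups
#1 VA=0x100C19789 (r,kernel):
  [0] read 0x1E idx=4: raw=0x2A007 flags P=1 W=1 U=1 S=0
  [1] read 0x2A idx=6: raw=0x2E007 flags P=1 W=1 U=1 S=0
  [2] read 0x2E idx=25: raw=0x2F007 flags P=1 W=1 U=1 S=0
  ✓ 0x2F789  — 3 lookups

Access #1 fault: NONE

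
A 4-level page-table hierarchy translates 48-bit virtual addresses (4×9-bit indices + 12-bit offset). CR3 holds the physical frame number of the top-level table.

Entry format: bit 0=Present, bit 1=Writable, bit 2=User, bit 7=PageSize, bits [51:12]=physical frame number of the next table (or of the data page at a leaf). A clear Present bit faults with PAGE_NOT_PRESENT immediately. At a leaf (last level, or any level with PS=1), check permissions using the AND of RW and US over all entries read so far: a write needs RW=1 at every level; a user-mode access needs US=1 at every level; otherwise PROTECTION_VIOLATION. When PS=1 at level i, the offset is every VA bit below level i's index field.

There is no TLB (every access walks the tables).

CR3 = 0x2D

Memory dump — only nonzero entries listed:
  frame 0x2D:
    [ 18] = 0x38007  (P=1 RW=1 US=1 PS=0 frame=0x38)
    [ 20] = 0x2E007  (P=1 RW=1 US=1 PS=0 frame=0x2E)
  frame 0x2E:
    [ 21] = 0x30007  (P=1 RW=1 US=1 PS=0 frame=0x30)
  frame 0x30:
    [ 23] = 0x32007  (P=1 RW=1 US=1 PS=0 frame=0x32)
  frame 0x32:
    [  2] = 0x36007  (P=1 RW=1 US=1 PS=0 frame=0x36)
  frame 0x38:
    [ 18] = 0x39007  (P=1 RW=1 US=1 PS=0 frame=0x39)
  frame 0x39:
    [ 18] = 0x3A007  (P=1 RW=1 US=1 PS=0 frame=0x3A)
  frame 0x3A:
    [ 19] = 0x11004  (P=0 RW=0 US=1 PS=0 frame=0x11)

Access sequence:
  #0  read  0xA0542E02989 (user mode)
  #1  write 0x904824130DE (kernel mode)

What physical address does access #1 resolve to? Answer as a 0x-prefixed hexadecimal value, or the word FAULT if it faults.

Trace:
#0 VA=0xA0542E02989 (r,user):
  L0: frame=0x2D idx=20 entry=0x2E007 [P=1 RW=1 US=1 PS=0]
  L1: frame=0x2E idx=21 entry=0x30007 [P=1 RW=1 US=1 PS=0]
  L2: frame=0x30 idx=23 entry=0x32007 [P=1 RW=1 US=1 PS=0]
  L3: frame=0x32 idx=2 entry=0x36007 [P=1 RW=1 US=1 PS=0]
  ✓ 0x36989  — 4 lookups
#1 VA=0x904824130DE (w,kernel):
  L0: frame=0x2D idx=18 entry=0x38007 [P=1 RW=1 US=1 PS=0]
  L1: frame=0x38 idx=18 entry=0x39007 [P=1 RW=1 US=1 PS=0]
  L2: frame=0x39 idx=18 entry=0x3A007 [P=1 RW=1 US=1 PS=0]
  L3: frame=0x3A idx=19 entry=0x11004 [P=0 RW=0 US=1 PS=0]
  ⇒ fault: PAGE_NOT_PRESENT  — 4 lookups

Access #1 PA: FAULT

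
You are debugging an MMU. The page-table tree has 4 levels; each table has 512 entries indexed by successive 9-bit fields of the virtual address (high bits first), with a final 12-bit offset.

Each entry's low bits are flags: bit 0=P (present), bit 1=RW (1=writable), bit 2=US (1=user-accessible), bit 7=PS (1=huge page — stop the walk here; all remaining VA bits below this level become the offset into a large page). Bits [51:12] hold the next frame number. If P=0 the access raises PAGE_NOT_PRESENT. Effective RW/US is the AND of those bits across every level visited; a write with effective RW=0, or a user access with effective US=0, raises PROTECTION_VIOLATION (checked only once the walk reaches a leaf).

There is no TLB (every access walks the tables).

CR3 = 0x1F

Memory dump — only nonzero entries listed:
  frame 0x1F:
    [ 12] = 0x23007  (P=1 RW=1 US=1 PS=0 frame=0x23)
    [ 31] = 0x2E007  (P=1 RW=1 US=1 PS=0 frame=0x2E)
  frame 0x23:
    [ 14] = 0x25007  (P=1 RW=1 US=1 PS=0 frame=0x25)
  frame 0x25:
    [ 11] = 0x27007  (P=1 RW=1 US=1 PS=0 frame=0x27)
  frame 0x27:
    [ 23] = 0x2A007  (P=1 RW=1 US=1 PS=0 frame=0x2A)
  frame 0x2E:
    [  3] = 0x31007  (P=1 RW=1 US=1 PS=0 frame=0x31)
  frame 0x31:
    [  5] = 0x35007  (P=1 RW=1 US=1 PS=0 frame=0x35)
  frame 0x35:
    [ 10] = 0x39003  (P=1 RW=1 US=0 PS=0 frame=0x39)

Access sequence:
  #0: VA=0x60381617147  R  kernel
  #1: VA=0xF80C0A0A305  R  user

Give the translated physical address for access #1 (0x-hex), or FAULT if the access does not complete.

Walk each access:
#0 VA=0x60381617147 (r,kernel):
  L0: frame=0x1F idx=12 entry=0x23007 [P=1 RW=1 US=1 PS=0]
  L1: frame=0x23 idx=14 entry=0x25007 [P=1 RW=1 US=1 PS=0]
  L2: frame=0x25 idx=11 entry=0x27007 [P=1 RW=1 US=1 PS=0]
  L3: frame=0x27 idx=23 entry=0x2A007 [P=1 RW=1 US=1 PS=0]
  ⇒ phys 0x2A147  [4 reads]
#1 VA=0xF80C0A0A305 (r,user):
  L0: frame=0x1F idx=31 entry=0x2E007 [P=1 RW=1 US=1 PS=0]
  L1: frame=0x2E idx=3 entry=0x31007 [P=1 RW=1 US=1 PS=0]
  L2: frame=0x31 idx=5 entry=0x35007 [P=1 RW=1 US=1 PS=0]
  L3: frame=0x35 idx=10 entry=0x39003 [P=1 RW=1 US=0 PS=0]
  ⇒ fault: PROTECTION_VIOLATION  — 4 lookups

Access #1 PA: FAULT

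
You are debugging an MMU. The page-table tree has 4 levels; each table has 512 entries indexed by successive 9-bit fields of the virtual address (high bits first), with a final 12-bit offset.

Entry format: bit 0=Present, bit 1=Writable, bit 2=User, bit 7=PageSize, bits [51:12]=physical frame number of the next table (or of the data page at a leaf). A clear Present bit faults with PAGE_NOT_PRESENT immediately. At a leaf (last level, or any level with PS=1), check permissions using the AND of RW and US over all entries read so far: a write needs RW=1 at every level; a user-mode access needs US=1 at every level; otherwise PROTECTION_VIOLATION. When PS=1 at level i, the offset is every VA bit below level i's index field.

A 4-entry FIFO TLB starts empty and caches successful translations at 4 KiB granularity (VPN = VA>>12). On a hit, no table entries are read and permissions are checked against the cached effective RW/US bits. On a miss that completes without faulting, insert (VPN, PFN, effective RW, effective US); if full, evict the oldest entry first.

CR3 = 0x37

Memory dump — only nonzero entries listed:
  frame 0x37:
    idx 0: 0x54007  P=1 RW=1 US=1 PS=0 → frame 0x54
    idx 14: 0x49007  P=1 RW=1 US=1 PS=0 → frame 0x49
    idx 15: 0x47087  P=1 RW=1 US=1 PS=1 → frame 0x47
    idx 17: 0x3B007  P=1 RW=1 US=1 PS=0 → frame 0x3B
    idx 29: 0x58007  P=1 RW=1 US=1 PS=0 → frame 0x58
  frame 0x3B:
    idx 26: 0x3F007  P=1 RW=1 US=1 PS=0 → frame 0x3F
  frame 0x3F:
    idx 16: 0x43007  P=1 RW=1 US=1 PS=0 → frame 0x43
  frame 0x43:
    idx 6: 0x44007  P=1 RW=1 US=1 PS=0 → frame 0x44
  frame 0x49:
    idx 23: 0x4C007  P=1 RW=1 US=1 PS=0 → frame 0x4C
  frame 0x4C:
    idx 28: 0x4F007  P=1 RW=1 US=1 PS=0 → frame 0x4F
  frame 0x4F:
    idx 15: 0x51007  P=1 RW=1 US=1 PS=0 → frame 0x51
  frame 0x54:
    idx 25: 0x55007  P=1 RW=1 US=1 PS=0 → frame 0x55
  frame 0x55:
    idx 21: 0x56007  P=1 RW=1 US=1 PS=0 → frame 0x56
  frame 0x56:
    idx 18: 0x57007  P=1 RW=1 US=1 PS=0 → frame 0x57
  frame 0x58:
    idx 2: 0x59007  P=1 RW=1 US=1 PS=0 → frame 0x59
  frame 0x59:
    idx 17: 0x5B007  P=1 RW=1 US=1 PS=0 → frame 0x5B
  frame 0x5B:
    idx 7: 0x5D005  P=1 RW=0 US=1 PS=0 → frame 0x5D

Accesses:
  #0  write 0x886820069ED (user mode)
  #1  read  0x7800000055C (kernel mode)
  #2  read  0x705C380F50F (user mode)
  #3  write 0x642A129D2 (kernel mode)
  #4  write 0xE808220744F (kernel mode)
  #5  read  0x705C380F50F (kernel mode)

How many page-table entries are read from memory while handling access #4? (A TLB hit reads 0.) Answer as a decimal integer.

Walk each access:
#0 VA=0x886820069ED (w,user):
  [0] read 0x37 idx=17: raw=0x3B007 flags P=1 W=1 U=1 S=0
  [1] read 0x3B idx=26: raw=0x3F007 flags P=1 W=1 U=1 S=0
  [2] read 0x3F idx=16: raw=0x43007 flags P=1 W=1 U=1 S=0
  [3] read 0x43 idx=6: raw=0x44007 flags P=1 W=1 U=1 S=0
  → PA=0x449ED  (4 entries read)
#1 VA=0x7800000055C (r,kernel):
  [0] read 0x37 idx=15: raw=0x47087 flags P=1 W=1 U=1 S=1
  → PA=0x4755C (huge @L0)  (1 entries read)
#2 VA=0x705C380F50F (r,user):
  [0] read 0x37 idx=14: raw=0x49007 flags P=1 W=1 U=1 S=0
  [1] read 0x49 idx=23: raw=0x4C007 flags P=1 W=1 U=1 S=0
  [2] read 0x4C idx=28: raw=0x4F007 flags P=1 W=1 U=1 S=0
  [3] read 0x4F idx=15: raw=0x51007 flags P=1 W=1 U=1 S=0
  → PA=0x5150F  (4 entries read)
#3 VA=0x642A129D2 (w,kernel):
  [0] read 0x37 idx=0: raw=0x54007 flags P=1 W=1 U=1 S=0
  [1] read 0x54 idx=25: raw=0x55007 flags P=1 W=1 U=1 S=0
  [2] read 0x55 idx=21: raw=0x56007 flags P=1 W=1 U=1 S=0
  [3] read 0x56 idx=18: raw=0x57007 flags P=1 W=1 U=1 S=0
  → PA=0x579D2  (4 entries read)
#4 VA=0xE808220744F (w,kernel):
  [0] read 0x37 idx=29: raw=0x58007 flags P=1 W=1 U=1 S=0
  [1] read 0x58 idx=2: raw=0x59007 flags P=1 W=1 U=1 S=0
  [2] read 0x59 idx=17: raw=0x5B007 flags P=1 W=1 U=1 S=0
  [3] read 0x5B idx=7: raw=0x5D005 flags P=1 W=0 U=1 S=0
  → PROTECTION_VIOLATION  (4 entries read)
#5 VA=0x705C380F50F (r,kernel):
  TLB hit vpn=0x705C380F → PA=0x5150F

Entries read for #4: 4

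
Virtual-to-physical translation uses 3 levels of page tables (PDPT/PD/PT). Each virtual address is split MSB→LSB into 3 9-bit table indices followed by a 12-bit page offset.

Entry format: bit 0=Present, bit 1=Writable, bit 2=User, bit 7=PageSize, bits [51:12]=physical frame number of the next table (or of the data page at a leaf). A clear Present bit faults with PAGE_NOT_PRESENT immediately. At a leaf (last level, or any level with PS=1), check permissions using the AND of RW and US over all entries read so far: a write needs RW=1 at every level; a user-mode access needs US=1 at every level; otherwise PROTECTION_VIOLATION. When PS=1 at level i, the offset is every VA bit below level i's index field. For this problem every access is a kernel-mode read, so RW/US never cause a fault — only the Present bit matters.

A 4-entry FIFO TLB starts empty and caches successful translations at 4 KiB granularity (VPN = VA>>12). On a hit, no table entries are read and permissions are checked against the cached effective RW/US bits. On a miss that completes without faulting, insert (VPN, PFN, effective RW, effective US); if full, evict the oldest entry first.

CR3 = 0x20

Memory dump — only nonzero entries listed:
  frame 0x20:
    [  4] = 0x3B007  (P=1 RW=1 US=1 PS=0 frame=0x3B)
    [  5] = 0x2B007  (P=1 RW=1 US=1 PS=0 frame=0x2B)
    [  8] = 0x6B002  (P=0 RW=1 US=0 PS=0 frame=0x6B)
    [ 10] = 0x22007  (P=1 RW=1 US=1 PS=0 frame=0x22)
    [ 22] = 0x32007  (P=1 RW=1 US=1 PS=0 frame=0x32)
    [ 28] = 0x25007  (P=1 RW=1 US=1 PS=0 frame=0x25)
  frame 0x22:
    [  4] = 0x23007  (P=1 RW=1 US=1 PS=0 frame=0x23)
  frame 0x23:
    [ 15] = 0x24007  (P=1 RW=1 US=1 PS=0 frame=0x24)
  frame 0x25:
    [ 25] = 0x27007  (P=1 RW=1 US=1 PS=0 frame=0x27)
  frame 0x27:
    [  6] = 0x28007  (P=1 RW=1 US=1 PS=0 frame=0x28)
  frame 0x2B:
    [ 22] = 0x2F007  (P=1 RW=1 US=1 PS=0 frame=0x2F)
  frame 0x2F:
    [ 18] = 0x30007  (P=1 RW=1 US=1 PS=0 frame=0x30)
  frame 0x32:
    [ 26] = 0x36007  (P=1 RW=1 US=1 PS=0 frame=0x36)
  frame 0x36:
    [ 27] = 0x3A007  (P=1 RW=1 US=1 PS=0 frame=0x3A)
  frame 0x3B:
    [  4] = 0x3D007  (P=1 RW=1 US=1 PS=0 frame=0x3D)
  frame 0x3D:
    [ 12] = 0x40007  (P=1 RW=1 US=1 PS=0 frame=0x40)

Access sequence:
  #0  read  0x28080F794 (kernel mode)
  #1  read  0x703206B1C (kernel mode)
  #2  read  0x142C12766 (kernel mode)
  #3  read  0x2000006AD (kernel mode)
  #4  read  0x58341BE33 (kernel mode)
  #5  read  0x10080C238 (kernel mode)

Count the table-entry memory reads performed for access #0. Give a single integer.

Trace:
#0 VA=0x28080F794 (r,kernel):
  [0] read 0x20 idx=10: raw=0x22007 flags P=1 W=1 U=1 S=0
  [1] read 0x22 idx=4: raw=0x23007 flags P=1 W=1 U=1 S=0
  [2] read 0x23 idx=15: raw=0x24007 flags P=1 W=1 U=1 S=0
  → PA=0x24794  (3 entries read)
#1 VA=0x703206B1C (r,kernel):
  [0] read 0x20 idx=28: raw=0x25007 flags P=1 W=1 U=1 S=0
  [1] read 0x25 idx=25: raw=0x27007 flags P=1 W=1 U=1 S=0
  [2] read 0x27 idx=6: raw=0x28007 flags P=1 W=1 U=1 S=0
  → PA=0x28B1C  (3 entries read)
#2 VA=0x142C12766 (r,kernel):
  [0] read 0x20 idx=5: raw=0x2B007 flags P=1 W=1 U=1 S=0
  [1] read 0x2B idx=22: raw=0x2F007 flags P=1 W=1 U=1 S=0
  [2] read 0x2F idx=18: raw=0x30007 flags P=1 W=1 U=1 S=0
  → PA=0x30766  (3 entries read)
#3 VA=0x2000006AD (r,kernel):
  [0] read 0x20 idx=8: raw=0x6B002 flags P=0 W=1 U=0 S=0
  ✗ PAGE_NOT_PRESENT  [1 reads]
#4 VA=0x58341BE33 (r,kernel):
  [0] read 0x20 idx=22: raw=0x32007 flags P=1 W=1 U=1 S=0
  [1] read 0x32 idx=26: raw=0x36007 flags P=1 W=1 U=1 S=0
  [2] read 0x36 idx=27: raw=0x3A007 flags P=1 W=1 U=1 S=0
  → PA=0x3AE33  (3 entries read)
#5 VA=0x10080C238 (r,kernel):
  [0] read 0x20 idx=4: raw=0x3B007 flags P=1 W=1 U=1 S=0
  [1] read 0x3B idx=4: raw=0x3D007 flags P=1 W=1 U=1 S=0
  [2] read 0x3D idx=12: raw=0x40007 flags P=1 W=1 U=1 S=0
  → PA=0x40238  (3 entries read)

Entries read for #0: 3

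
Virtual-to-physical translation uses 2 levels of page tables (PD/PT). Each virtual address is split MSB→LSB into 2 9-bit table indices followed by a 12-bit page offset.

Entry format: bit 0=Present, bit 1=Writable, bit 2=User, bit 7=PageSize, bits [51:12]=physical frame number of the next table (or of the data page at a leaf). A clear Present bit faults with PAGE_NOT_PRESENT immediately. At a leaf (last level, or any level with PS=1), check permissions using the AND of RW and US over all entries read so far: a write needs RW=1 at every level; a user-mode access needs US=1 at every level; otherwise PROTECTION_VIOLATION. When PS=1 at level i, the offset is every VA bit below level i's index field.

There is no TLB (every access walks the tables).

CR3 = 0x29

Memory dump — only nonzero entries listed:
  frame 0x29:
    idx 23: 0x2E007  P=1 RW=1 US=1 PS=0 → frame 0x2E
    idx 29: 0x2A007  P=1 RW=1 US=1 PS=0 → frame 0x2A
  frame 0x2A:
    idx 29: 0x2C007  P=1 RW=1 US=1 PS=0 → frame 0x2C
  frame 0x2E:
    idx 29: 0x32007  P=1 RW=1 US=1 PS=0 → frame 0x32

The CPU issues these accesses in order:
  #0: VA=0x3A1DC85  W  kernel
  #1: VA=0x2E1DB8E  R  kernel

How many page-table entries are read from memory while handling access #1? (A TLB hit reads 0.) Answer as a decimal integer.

Walk each access:
#0 VA=0x3A1DC85 (w,kernel):
  L0 @0x29[29] → 0x2A007  P=1,RW=1,US=1,PS=0
  L1 @0x2A[29] → 0x2C007  P=1,RW=1,US=1,PS=0
  → PA=0x2CC85  (2 entries read)
#1 VA=0x2E1DB8E (r,kernel):
  L0 @0x29[23] → 0x2E007  P=1,RW=1,US=1,PS=0
  L1 @0x2E[29] → 0x32007  P=1,RW=1,US=1,PS=0
  → PA=0x32B8E  (2 entries read)

Entries read for #1: 2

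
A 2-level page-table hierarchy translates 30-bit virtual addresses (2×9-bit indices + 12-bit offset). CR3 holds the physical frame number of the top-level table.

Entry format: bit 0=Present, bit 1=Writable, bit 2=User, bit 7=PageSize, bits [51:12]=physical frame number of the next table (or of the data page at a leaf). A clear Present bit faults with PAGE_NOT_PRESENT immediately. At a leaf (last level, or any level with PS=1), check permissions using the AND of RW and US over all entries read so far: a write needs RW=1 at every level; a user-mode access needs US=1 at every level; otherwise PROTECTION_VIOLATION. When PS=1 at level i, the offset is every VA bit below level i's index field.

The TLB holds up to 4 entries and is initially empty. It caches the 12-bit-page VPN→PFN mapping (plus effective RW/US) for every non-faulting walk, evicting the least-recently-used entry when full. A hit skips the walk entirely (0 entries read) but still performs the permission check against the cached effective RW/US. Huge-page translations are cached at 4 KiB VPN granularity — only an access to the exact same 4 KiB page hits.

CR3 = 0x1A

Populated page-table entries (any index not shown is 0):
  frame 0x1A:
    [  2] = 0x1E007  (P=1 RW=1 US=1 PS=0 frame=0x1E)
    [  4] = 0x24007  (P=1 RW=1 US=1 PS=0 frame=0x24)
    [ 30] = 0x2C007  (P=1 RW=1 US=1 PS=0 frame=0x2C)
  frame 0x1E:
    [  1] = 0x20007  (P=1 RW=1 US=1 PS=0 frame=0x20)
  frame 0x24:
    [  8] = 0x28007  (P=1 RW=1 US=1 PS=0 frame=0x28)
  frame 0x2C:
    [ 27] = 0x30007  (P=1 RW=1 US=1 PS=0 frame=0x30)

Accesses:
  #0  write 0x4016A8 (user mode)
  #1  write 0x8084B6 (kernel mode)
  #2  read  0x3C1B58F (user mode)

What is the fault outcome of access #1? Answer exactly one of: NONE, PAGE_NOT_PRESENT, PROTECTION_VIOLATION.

Per-access translation:
#0 VA=0x4016A8 (w,user):
  [0] read 0x1A idx=2: raw=0x1E007 flags P=1 W=1 U=1 S=0
  [1] read 0x1E idx=1: raw=0x20007 flags P=1 W=1 U=1 S=0
  → PA=0x206A8  (2 entries read)
#1 VA=0x8084B6 (w,kernel):
  [0] read 0x1A idx=4: raw=0x24007 flags P=1 W=1 U=1 S=0
  [1] read 0x24 idx=8: raw=0x28007 flags P=1 W=1 U=1 S=0
  → PA=0x284B6  (2 entries read)
#2 VA=0x3C1B58F (r,user):
  [0] read 0x1A idx=30: raw=0x2C007 flags P=1 W=1 U=1 S=0
  [1] read 0x2C idx=27: raw=0x30007 flags P=1 W=1 U=1 S=0
  → PA=0x3058F  (2 entries read)

Access #1 fault: NONE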